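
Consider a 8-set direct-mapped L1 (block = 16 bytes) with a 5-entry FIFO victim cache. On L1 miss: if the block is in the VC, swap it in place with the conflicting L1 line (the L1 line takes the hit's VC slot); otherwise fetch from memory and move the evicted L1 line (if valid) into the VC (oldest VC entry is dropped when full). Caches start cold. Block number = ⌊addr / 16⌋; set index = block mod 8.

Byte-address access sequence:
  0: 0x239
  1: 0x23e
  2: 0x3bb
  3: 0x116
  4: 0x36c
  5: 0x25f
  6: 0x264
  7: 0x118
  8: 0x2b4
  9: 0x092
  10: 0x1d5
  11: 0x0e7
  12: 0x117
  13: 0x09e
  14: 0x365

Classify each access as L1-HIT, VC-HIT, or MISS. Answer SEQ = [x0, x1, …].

SEQ = [MISS, L1-HIT, MISS, MISS, MISS, MISS, MISS, L1-HIT, MISS, MISS, MISS, MISS, VC-HIT, VC-HIT, VC-HIT]

0: 0x239 (blk 35, set 3) → MISS  vc=[]
1: 0x23e (blk 35, set 3) → L1-HIT  vc=[]
2: 0x3bb (blk 59, set 3) → MISS  vc=[35]
3: 0x116 (blk 17, set 1) → MISS  vc=[35]
4: 0x36c (blk 54, set 6) → MISS  vc=[35]
5: 0x25f (blk 37, set 5) → MISS  vc=[35]
6: 0x264 (blk 38, set 6) → MISS  vc=[35, 54]
7: 0x118 (blk 17, set 1) → L1-HIT  vc=[35, 54]
8: 0x2b4 (blk 43, set 3) → MISS  vc=[35, 54, 59]
9: 0x92 (blk 9, set 1) → MISS  vc=[35, 54, 59, 17]
10: 0x1d5 (blk 29, set 5) → MISS  vc=[35, 54, 59, 17, 37]
11: 0xe7 (blk 14, set 6) → MISS  vc=[54, 59, 17, 37, 38]
12: 0x117 (blk 17, set 1) → VC-HIT  vc=[54, 59, 9, 37, 38]
13: 0x9e (blk 9, set 1) → VC-HIT  vc=[54, 59, 17, 37, 38]
14: 0x365 (blk 54, set 6) → VC-HIT  vc=[14, 59, 17, 37, 38]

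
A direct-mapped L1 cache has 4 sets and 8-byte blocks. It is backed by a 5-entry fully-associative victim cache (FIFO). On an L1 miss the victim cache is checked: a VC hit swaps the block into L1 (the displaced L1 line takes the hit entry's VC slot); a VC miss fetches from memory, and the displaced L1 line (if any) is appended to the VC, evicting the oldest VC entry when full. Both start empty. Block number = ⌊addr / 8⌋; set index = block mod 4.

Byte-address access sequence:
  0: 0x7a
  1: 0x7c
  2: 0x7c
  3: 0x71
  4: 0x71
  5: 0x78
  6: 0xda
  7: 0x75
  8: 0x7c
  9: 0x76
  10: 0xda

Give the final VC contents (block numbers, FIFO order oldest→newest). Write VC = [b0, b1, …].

VC = [15]

#0 0x7a→b15/s3 MISS; vc=[]
#1 0x7c→b15/s3 L1-HIT; vc=[]
#2 0x7c→b15/s3 L1-HIT; vc=[]
#3 0x71→b14/s2 MISS; vc=[]
#4 0x71→b14/s2 L1-HIT; vc=[]
#5 0x78→b15/s3 L1-HIT; vc=[]
#6 0xda→b27/s3 MISS; vc=[15]
#7 0x75→b14/s2 L1-HIT; vc=[15]
#8 0x7c→b15/s3 VC-HIT; vc=[27]
#9 0x76→b14/s2 L1-HIT; vc=[27]
#10 0xda→b27/s3 VC-HIT; vc=[15]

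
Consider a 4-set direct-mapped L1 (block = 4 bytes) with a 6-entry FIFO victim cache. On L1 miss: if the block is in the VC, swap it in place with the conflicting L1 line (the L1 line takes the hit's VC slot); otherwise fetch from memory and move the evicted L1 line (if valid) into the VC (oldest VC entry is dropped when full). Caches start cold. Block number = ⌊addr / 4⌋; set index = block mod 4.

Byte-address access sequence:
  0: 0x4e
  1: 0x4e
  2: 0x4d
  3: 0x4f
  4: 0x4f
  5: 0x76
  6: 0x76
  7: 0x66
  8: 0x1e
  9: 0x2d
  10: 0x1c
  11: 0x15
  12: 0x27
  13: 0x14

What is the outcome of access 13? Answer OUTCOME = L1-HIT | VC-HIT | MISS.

#0 0x4e→b19/s3 MISS; vc=[]
#1 0x4e→b19/s3 L1-HIT; vc=[]
#2 0x4d→b19/s3 L1-HIT; vc=[]
#3 0x4f→b19/s3 L1-HIT; vc=[]
#4 0x4f→b19/s3 L1-HIT; vc=[]
#5 0x76→b29/s1 MISS; vc=[]
#6 0x76→b29/s1 L1-HIT; vc=[]
#7 0x66→b25/s1 MISS; vc=[29]
#8 0x1e→b7/s3 MISS; vc=[29,19]
#9 0x2d→b11/s3 MISS; vc=[29,19,7]
#10 0x1c→b7/s3 VC-HIT; vc=[29,19,11]
#11 0x15→b5/s1 MISS; vc=[29,19,11,25]
#12 0x27→b9/s1 MISS; vc=[29,19,11,25,5]
#13 0x14→b5/s1 VC-HIT; vc=[29,19,11,25,9]

OUTCOME = VC-HIT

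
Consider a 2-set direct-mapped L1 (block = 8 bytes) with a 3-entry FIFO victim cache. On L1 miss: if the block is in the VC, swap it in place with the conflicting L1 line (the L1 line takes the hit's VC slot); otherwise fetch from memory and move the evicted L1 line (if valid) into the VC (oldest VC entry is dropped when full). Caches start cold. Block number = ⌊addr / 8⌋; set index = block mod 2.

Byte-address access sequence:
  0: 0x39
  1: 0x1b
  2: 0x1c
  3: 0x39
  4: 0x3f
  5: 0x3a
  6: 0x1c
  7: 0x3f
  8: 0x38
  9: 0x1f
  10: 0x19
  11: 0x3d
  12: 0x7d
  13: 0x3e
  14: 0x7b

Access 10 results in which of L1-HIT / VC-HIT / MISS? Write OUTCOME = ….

#0 0x39→b7/s1 MISS; vc=[]
#1 0x1b→b3/s1 MISS; vc=[7]
#2 0x1c→b3/s1 L1-HIT; vc=[7]
#3 0x39→b7/s1 VC-HIT; vc=[3]
#4 0x3f→b7/s1 L1-HIT; vc=[3]
#5 0x3a→b7/s1 L1-HIT; vc=[3]
#6 0x1c→b3/s1 VC-HIT; vc=[7]
#7 0x3f→b7/s1 VC-HIT; vc=[3]
#8 0x38→b7/s1 L1-HIT; vc=[3]
#9 0x1f→b3/s1 VC-HIT; vc=[7]
#10 0x19→b3/s1 L1-HIT; vc=[7]
#11 0x3d→b7/s1 VC-HIT; vc=[3]
#12 0x7d→b15/s1 MISS; vc=[3,7]
#13 0x3e→b7/s1 VC-HIT; vc=[3,15]
#14 0x7b→b15/s1 VC-HIT; vc=[3,7]

OUTCOME = L1-HIT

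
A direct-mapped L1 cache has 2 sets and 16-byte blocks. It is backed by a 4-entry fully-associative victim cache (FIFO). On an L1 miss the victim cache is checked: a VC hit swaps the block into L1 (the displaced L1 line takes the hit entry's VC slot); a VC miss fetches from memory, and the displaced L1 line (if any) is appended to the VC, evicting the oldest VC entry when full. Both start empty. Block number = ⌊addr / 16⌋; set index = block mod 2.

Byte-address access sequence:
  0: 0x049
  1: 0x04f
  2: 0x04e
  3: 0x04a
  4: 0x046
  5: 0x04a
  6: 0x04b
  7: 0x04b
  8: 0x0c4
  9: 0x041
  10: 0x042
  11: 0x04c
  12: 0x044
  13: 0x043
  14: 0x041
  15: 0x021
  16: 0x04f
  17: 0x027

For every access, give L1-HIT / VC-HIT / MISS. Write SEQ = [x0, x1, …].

SEQ = [MISS, L1-HIT, L1-HIT, L1-HIT, L1-HIT, L1-HIT, L1-HIT, L1-HIT, MISS, VC-HIT, L1-HIT, L1-HIT, L1-HIT, L1-HIT, L1-HIT, MISS, VC-HIT, VC-HIT]

  [0] addr=0x49 blk=4 s=0: MISS | VC []
  [1] addr=0x4f blk=4 s=0: L1-HIT | VC []
  [2] addr=0x4e blk=4 s=0: L1-HIT | VC []
  [3] addr=0x4a blk=4 s=0: L1-HIT | VC []
  [4] addr=0x46 blk=4 s=0: L1-HIT | VC []
  [5] addr=0x4a blk=4 s=0: L1-HIT | VC []
  [6] addr=0x4b blk=4 s=0: L1-HIT | VC []
  [7] addr=0x4b blk=4 s=0: L1-HIT | VC []
  [8] addr=0xc4 blk=12 s=0: MISS | VC [4]
  [9] addr=0x41 blk=4 s=0: VC-HIT | VC [12]
  [10] addr=0x42 blk=4 s=0: L1-HIT | VC [12]
  [11] addr=0x4c blk=4 s=0: L1-HIT | VC [12]
  [12] addr=0x44 blk=4 s=0: L1-HIT | VC [12]
  [13] addr=0x43 blk=4 s=0: L1-HIT | VC [12]
  [14] addr=0x41 blk=4 s=0: L1-HIT | VC [12]
  [15] addr=0x21 blk=2 s=0: MISS | VC [12, 4]
  [16] addr=0x4f blk=4 s=0: VC-HIT | VC [12, 2]
  [17] addr=0x27 blk=2 s=0: VC-HIT | VC [12, 4]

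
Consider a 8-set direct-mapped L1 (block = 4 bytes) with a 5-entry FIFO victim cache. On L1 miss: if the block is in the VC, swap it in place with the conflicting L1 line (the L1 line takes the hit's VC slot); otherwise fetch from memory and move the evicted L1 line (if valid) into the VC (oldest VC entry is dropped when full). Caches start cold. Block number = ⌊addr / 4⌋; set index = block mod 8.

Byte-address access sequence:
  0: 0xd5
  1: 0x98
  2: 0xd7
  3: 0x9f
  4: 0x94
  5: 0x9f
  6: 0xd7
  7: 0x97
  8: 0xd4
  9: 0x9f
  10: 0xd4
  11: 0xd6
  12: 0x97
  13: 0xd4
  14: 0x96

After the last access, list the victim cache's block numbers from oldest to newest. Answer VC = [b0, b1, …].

VC = [53]

0: 0xd5 (blk 53, set 5) → MISS  vc=[]
1: 0x98 (blk 38, set 6) → MISS  vc=[]
2: 0xd7 (blk 53, set 5) → L1-HIT  vc=[]
3: 0x9f (blk 39, set 7) → MISS  vc=[]
4: 0x94 (blk 37, set 5) → MISS  vc=[53]
5: 0x9f (blk 39, set 7) → L1-HIT  vc=[53]
6: 0xd7 (blk 53, set 5) → VC-HIT  vc=[37]
7: 0x97 (blk 37, set 5) → VC-HIT  vc=[53]
8: 0xd4 (blk 53, set 5) → VC-HIT  vc=[37]
9: 0x9f (blk 39, set 7) → L1-HIT  vc=[37]
10: 0xd4 (blk 53, set 5) → L1-HIT  vc=[37]
11: 0xd6 (blk 53, set 5) → L1-HIT  vc=[37]
12: 0x97 (blk 37, set 5) → VC-HIT  vc=[53]
13: 0xd4 (blk 53, set 5) → VC-HIT  vc=[37]
14: 0x96 (blk 37, set 5) → VC-HIT  vc=[53]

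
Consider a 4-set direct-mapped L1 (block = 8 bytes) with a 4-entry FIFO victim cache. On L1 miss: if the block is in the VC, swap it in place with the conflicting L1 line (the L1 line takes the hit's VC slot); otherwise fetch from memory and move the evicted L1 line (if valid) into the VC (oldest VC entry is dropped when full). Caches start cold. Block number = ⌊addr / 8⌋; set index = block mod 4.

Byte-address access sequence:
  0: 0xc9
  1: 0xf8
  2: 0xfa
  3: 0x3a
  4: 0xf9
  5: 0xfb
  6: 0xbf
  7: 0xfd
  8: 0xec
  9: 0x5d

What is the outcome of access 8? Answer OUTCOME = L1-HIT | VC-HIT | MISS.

OUTCOME = MISS

0: 0xc9 (blk 25, set 1) → MISS  vc=[]
1: 0xf8 (blk 31, set 3) → MISS  vc=[]
2: 0xfa (blk 31, set 3) → L1-HIT  vc=[]
3: 0x3a (blk 7, set 3) → MISS  vc=[31]
4: 0xf9 (blk 31, set 3) → VC-HIT  vc=[7]
5: 0xfb (blk 31, set 3) → L1-HIT  vc=[7]
6: 0xbf (blk 23, set 3) → MISS  vc=[7, 31]
7: 0xfd (blk 31, set 3) → VC-HIT  vc=[7, 23]
8: 0xec (blk 29, set 1) → MISS  vc=[7, 23, 25]
9: 0x5d (blk 11, set 3) → MISS  vc=[7, 23, 25, 31]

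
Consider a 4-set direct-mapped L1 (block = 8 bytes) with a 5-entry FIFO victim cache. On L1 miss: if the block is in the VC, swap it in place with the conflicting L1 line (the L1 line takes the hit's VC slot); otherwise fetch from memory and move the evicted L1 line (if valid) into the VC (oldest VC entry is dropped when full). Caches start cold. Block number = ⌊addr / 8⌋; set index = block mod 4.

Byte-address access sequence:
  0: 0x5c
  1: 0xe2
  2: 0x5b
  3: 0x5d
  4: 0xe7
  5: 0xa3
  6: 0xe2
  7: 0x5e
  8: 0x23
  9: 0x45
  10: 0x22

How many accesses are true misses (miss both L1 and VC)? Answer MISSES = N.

MISSES = 5

  [0] addr=0x5c blk=11 s=3: MISS | VC []
  [1] addr=0xe2 blk=28 s=0: MISS | VC []
  [2] addr=0x5b blk=11 s=3: L1-HIT | VC []
  [3] addr=0x5d blk=11 s=3: L1-HIT | VC []
  [4] addr=0xe7 blk=28 s=0: L1-HIT | VC []
  [5] addr=0xa3 blk=20 s=0: MISS | VC [28]
  [6] addr=0xe2 blk=28 s=0: VC-HIT | VC [20]
  [7] addr=0x5e blk=11 s=3: L1-HIT | VC [20]
  [8] addr=0x23 blk=4 s=0: MISS | VC [20, 28]
  [9] addr=0x45 blk=8 s=0: MISS | VC [20, 28, 4]
  [10] addr=0x22 blk=4 s=0: VC-HIT | VC [20, 28, 8]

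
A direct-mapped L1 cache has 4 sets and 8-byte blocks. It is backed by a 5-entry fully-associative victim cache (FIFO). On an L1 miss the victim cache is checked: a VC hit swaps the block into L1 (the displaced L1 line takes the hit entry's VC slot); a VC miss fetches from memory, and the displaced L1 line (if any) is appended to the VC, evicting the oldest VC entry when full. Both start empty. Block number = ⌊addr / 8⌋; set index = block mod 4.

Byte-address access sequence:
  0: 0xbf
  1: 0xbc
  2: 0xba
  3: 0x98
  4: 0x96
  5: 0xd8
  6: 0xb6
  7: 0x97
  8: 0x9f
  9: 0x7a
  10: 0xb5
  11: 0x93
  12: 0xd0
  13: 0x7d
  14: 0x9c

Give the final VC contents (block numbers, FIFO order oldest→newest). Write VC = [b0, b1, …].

VC = [23, 27, 22, 15, 18]

  [0] addr=0xbf blk=23 s=3: MISS | VC []
  [1] addr=0xbc blk=23 s=3: L1-HIT | VC []
  [2] addr=0xba blk=23 s=3: L1-HIT | VC []
  [3] addr=0x98 blk=19 s=3: MISS | VC [23]
  [4] addr=0x96 blk=18 s=2: MISS | VC [23]
  [5] addr=0xd8 blk=27 s=3: MISS | VC [23, 19]
  [6] addr=0xb6 blk=22 s=2: MISS | VC [23, 19, 18]
  [7] addr=0x97 blk=18 s=2: VC-HIT | VC [23, 19, 22]
  [8] addr=0x9f blk=19 s=3: VC-HIT | VC [23, 27, 22]
  [9] addr=0x7a blk=15 s=3: MISS | VC [23, 27, 22, 19]
  [10] addr=0xb5 blk=22 s=2: VC-HIT | VC [23, 27, 18, 19]
  [11] addr=0x93 blk=18 s=2: VC-HIT | VC [23, 27, 22, 19]
  [12] addr=0xd0 blk=26 s=2: MISS | VC [23, 27, 22, 19, 18]
  [13] addr=0x7d blk=15 s=3: L1-HIT | VC [23, 27, 22, 19, 18]
  [14] addr=0x9c blk=19 s=3: VC-HIT | VC [23, 27, 22, 15, 18]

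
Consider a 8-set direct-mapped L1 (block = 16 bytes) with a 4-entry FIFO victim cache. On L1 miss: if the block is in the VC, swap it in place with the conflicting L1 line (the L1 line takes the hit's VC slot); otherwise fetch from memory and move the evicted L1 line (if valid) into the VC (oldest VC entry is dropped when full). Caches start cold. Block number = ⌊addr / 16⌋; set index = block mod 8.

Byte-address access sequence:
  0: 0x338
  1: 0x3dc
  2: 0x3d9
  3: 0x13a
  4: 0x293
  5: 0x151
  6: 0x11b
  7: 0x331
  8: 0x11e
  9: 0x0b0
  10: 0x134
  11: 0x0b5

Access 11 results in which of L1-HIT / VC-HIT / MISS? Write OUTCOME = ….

OUTCOME = VC-HIT

#0 0x338→b51/s3 MISS; vc=[]
#1 0x3dc→b61/s5 MISS; vc=[]
#2 0x3d9→b61/s5 L1-HIT; vc=[]
#3 0x13a→b19/s3 MISS; vc=[51]
#4 0x293→b41/s1 MISS; vc=[51]
#5 0x151→b21/s5 MISS; vc=[51,61]
#6 0x11b→b17/s1 MISS; vc=[51,61,41]
#7 0x331→b51/s3 VC-HIT; vc=[19,61,41]
#8 0x11e→b17/s1 L1-HIT; vc=[19,61,41]
#9 0xb0→b11/s3 MISS; vc=[19,61,41,51]
#10 0x134→b19/s3 VC-HIT; vc=[11,61,41,51]
#11 0xb5→b11/s3 VC-HIT; vc=[19,61,41,51]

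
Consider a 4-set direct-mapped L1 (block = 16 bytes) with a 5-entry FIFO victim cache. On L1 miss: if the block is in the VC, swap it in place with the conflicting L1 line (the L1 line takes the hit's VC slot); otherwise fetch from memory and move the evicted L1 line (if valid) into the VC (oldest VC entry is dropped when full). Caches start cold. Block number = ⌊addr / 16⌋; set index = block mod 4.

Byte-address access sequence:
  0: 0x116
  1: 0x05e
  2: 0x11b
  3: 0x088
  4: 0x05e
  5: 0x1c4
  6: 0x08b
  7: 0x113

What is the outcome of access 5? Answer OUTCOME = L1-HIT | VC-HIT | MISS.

OUTCOME = MISS

0: 0x116 (blk 17, set 1) → MISS  vc=[]
1: 0x5e (blk 5, set 1) → MISS  vc=[17]
2: 0x11b (blk 17, set 1) → VC-HIT  vc=[5]
3: 0x88 (blk 8, set 0) → MISS  vc=[5]
4: 0x5e (blk 5, set 1) → VC-HIT  vc=[17]
5: 0x1c4 (blk 28, set 0) → MISS  vc=[17, 8]
6: 0x8b (blk 8, set 0) → VC-HIT  vc=[17, 28]
7: 0x113 (blk 17, set 1) → VC-HIT  vc=[5, 28]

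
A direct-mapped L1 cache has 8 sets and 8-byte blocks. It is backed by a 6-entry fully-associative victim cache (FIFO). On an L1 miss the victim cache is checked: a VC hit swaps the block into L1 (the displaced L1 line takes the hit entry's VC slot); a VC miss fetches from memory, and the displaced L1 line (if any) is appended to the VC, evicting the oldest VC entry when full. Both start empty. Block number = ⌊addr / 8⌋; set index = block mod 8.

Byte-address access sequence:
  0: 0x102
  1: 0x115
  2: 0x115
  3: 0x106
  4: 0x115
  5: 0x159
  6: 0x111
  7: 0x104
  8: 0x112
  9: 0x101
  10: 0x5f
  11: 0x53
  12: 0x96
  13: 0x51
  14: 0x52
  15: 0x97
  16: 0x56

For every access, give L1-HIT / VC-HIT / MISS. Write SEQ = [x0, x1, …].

#0 0x102→b32/s0 MISS; vc=[]
#1 0x115→b34/s2 MISS; vc=[]
#2 0x115→b34/s2 L1-HIT; vc=[]
#3 0x106→b32/s0 L1-HIT; vc=[]
#4 0x115→b34/s2 L1-HIT; vc=[]
#5 0x159→b43/s3 MISS; vc=[]
#6 0x111→b34/s2 L1-HIT; vc=[]
#7 0x104→b32/s0 L1-HIT; vc=[]
#8 0x112→b34/s2 L1-HIT; vc=[]
#9 0x101→b32/s0 L1-HIT; vc=[]
#10 0x5f→b11/s3 MISS; vc=[43]
#11 0x53→b10/s2 MISS; vc=[43,34]
#12 0x96→b18/s2 MISS; vc=[43,34,10]
#13 0x51→b10/s2 VC-HIT; vc=[43,34,18]
#14 0x52→b10/s2 L1-HIT; vc=[43,34,18]
#15 0x97→b18/s2 VC-HIT; vc=[43,34,10]
#16 0x56→b10/s2 VC-HIT; vc=[43,34,18]

SEQ = [MISS, MISS, L1-HIT, L1-HIT, L1-HIT, MISS, L1-HIT, L1-HIT, L1-HIT, L1-HIT, MISS, MISS, MISS, VC-HIT, L1-HIT, VC-HIT, VC-HIT]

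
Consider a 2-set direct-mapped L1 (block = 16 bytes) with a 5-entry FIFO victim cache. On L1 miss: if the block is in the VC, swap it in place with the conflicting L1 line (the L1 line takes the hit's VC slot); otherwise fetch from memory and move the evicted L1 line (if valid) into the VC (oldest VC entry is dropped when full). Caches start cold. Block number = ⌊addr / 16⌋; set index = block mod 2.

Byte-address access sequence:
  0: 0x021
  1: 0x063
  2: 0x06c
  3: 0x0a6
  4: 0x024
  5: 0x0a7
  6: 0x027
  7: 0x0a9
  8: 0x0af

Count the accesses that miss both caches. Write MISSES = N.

MISSES = 3

  [0] addr=0x21 blk=2 s=0: MISS | VC []
  [1] addr=0x63 blk=6 s=0: MISS | VC [2]
  [2] addr=0x6c blk=6 s=0: L1-HIT | VC [2]
  [3] addr=0xa6 blk=10 s=0: MISS | VC [2, 6]
  [4] addr=0x24 blk=2 s=0: VC-HIT | VC [10, 6]
  [5] addr=0xa7 blk=10 s=0: VC-HIT | VC [2, 6]
  [6] addr=0x27 blk=2 s=0: VC-HIT | VC [10, 6]
  [7] addr=0xa9 blk=10 s=0: VC-HIT | VC [2, 6]
  [8] addr=0xaf blk=10 s=0: L1-HIT | VC [2, 6]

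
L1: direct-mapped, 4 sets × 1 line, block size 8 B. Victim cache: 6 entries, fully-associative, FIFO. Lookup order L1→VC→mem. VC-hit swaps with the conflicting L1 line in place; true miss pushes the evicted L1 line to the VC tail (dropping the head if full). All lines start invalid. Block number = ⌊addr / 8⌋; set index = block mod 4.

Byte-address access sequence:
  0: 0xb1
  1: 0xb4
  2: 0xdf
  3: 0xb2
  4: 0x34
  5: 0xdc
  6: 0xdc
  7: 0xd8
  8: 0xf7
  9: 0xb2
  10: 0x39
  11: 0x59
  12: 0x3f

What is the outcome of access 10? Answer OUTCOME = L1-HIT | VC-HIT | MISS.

0: 0xb1 (blk 22, set 2) → MISS  vc=[]
1: 0xb4 (blk 22, set 2) → L1-HIT  vc=[]
2: 0xdf (blk 27, set 3) → MISS  vc=[]
3: 0xb2 (blk 22, set 2) → L1-HIT  vc=[]
4: 0x34 (blk 6, set 2) → MISS  vc=[22]
5: 0xdc (blk 27, set 3) → L1-HIT  vc=[22]
6: 0xdc (blk 27, set 3) → L1-HIT  vc=[22]
7: 0xd8 (blk 27, set 3) → L1-HIT  vc=[22]
8: 0xf7 (blk 30, set 2) → MISS  vc=[22, 6]
9: 0xb2 (blk 22, set 2) → VC-HIT  vc=[30, 6]
10: 0x39 (blk 7, set 3) → MISS  vc=[30, 6, 27]
11: 0x59 (blk 11, set 3) → MISS  vc=[30, 6, 27, 7]
12: 0x3f (blk 7, set 3) → VC-HIT  vc=[30, 6, 27, 11]

OUTCOME = MISS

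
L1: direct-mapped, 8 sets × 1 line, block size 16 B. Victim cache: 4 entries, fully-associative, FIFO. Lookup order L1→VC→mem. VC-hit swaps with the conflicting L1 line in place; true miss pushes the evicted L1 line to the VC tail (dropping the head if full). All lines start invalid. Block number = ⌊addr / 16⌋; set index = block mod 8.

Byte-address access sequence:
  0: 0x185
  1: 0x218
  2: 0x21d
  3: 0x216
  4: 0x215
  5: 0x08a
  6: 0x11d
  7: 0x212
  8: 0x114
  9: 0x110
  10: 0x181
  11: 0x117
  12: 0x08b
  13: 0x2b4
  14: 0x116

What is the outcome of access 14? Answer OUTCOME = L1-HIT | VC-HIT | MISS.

#0 0x185→b24/s0 MISS; vc=[]
#1 0x218→b33/s1 MISS; vc=[]
#2 0x21d→b33/s1 L1-HIT; vc=[]
#3 0x216→b33/s1 L1-HIT; vc=[]
#4 0x215→b33/s1 L1-HIT; vc=[]
#5 0x8a→b8/s0 MISS; vc=[24]
#6 0x11d→b17/s1 MISS; vc=[24,33]
#7 0x212→b33/s1 VC-HIT; vc=[24,17]
#8 0x114→b17/s1 VC-HIT; vc=[24,33]
#9 0x110→b17/s1 L1-HIT; vc=[24,33]
#10 0x181→b24/s0 VC-HIT; vc=[8,33]
#11 0x117→b17/s1 L1-HIT; vc=[8,33]
#12 0x8b→b8/s0 VC-HIT; vc=[24,33]
#13 0x2b4→b43/s3 MISS; vc=[24,33]
#14 0x116→b17/s1 L1-HIT; vc=[24,33]

OUTCOME = L1-HIT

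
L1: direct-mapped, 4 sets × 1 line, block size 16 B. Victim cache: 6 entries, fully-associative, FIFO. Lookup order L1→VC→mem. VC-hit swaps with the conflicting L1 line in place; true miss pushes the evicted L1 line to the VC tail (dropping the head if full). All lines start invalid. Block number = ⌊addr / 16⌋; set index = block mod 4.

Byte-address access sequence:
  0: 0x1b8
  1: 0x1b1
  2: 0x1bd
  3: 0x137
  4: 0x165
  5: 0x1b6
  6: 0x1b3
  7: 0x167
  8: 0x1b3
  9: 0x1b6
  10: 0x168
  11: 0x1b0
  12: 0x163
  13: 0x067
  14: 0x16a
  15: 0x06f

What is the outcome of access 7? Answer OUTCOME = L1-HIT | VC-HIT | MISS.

#0 0x1b8→b27/s3 MISS; vc=[]
#1 0x1b1→b27/s3 L1-HIT; vc=[]
#2 0x1bd→b27/s3 L1-HIT; vc=[]
#3 0x137→b19/s3 MISS; vc=[27]
#4 0x165→b22/s2 MISS; vc=[27]
#5 0x1b6→b27/s3 VC-HIT; vc=[19]
#6 0x1b3→b27/s3 L1-HIT; vc=[19]
#7 0x167→b22/s2 L1-HIT; vc=[19]
#8 0x1b3→b27/s3 L1-HIT; vc=[19]
#9 0x1b6→b27/s3 L1-HIT; vc=[19]
#10 0x168→b22/s2 L1-HIT; vc=[19]
#11 0x1b0→b27/s3 L1-HIT; vc=[19]
#12 0x163→b22/s2 L1-HIT; vc=[19]
#13 0x67→b6/s2 MISS; vc=[19,22]
#14 0x16a→b22/s2 VC-HIT; vc=[19,6]
#15 0x6f→b6/s2 VC-HIT; vc=[19,22]

OUTCOME = L1-HIT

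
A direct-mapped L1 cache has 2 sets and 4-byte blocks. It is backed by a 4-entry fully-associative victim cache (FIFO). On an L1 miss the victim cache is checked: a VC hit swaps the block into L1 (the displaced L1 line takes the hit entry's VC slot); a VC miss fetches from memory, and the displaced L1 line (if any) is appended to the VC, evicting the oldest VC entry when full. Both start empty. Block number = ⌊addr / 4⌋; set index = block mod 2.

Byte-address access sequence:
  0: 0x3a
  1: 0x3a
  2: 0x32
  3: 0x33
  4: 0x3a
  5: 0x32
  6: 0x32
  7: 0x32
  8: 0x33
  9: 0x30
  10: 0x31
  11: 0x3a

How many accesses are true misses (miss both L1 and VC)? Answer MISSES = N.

0: 0x3a (blk 14, set 0) → MISS  vc=[]
1: 0x3a (blk 14, set 0) → L1-HIT  vc=[]
2: 0x32 (blk 12, set 0) → MISS  vc=[14]
3: 0x33 (blk 12, set 0) → L1-HIT  vc=[14]
4: 0x3a (blk 14, set 0) → VC-HIT  vc=[12]
5: 0x32 (blk 12, set 0) → VC-HIT  vc=[14]
6: 0x32 (blk 12, set 0) → L1-HIT  vc=[14]
7: 0x32 (blk 12, set 0) → L1-HIT  vc=[14]
8: 0x33 (blk 12, set 0) → L1-HIT  vc=[14]
9: 0x30 (blk 12, set 0) → L1-HIT  vc=[14]
10: 0x31 (blk 12, set 0) → L1-HIT  vc=[14]
11: 0x3a (blk 14, set 0) → VC-HIT  vc=[12]

MISSES = 2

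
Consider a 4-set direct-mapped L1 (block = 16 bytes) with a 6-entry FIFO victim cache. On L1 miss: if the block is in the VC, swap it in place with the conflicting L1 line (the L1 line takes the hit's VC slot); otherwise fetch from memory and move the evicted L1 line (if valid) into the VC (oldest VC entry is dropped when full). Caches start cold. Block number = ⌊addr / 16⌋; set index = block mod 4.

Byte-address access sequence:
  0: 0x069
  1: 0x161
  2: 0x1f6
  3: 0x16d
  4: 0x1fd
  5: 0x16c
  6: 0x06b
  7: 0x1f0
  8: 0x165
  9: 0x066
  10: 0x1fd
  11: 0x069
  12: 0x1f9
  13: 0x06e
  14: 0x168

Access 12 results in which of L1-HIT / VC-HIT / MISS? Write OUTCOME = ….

OUTCOME = L1-HIT

#0 0x69→b6/s2 MISS; vc=[]
#1 0x161→b22/s2 MISS; vc=[6]
#2 0x1f6→b31/s3 MISS; vc=[6]
#3 0x16d→b22/s2 L1-HIT; vc=[6]
#4 0x1fd→b31/s3 L1-HIT; vc=[6]
#5 0x16c→b22/s2 L1-HIT; vc=[6]
#6 0x6b→b6/s2 VC-HIT; vc=[22]
#7 0x1f0→b31/s3 L1-HIT; vc=[22]
#8 0x165→b22/s2 VC-HIT; vc=[6]
#9 0x66→b6/s2 VC-HIT; vc=[22]
#10 0x1fd→b31/s3 L1-HIT; vc=[22]
#11 0x69→b6/s2 L1-HIT; vc=[22]
#12 0x1f9→b31/s3 L1-HIT; vc=[22]
#13 0x6e→b6/s2 L1-HIT; vc=[22]
#14 0x168→b22/s2 VC-HIT; vc=[6]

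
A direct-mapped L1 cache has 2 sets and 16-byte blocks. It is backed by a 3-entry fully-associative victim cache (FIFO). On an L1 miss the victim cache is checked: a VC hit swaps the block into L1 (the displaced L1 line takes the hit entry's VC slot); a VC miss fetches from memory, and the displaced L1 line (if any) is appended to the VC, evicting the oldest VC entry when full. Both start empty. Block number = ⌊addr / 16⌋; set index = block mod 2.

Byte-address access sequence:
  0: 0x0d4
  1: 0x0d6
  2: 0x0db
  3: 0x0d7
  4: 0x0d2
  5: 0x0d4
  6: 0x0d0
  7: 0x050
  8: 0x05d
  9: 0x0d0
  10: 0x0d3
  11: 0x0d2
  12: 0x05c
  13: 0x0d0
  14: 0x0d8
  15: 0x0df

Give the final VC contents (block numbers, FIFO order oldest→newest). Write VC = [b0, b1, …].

VC = [5]

  [0] addr=0xd4 blk=13 s=1: MISS | VC []
  [1] addr=0xd6 blk=13 s=1: L1-HIT | VC []
  [2] addr=0xdb blk=13 s=1: L1-HIT | VC []
  [3] addr=0xd7 blk=13 s=1: L1-HIT | VC []
  [4] addr=0xd2 blk=13 s=1: L1-HIT | VC []
  [5] addr=0xd4 blk=13 s=1: L1-HIT | VC []
  [6] addr=0xd0 blk=13 s=1: L1-HIT | VC []
  [7] addr=0x50 blk=5 s=1: MISS | VC [13]
  [8] addr=0x5d blk=5 s=1: L1-HIT | VC [13]
  [9] addr=0xd0 blk=13 s=1: VC-HIT | VC [5]
  [10] addr=0xd3 blk=13 s=1: L1-HIT | VC [5]
  [11] addr=0xd2 blk=13 s=1: L1-HIT | VC [5]
  [12] addr=0x5c blk=5 s=1: VC-HIT | VC [13]
  [13] addr=0xd0 blk=13 s=1: VC-HIT | VC [5]
  [14] addr=0xd8 blk=13 s=1: L1-HIT | VC [5]
  [15] addr=0xdf blk=13 s=1: L1-HIT | VC [5]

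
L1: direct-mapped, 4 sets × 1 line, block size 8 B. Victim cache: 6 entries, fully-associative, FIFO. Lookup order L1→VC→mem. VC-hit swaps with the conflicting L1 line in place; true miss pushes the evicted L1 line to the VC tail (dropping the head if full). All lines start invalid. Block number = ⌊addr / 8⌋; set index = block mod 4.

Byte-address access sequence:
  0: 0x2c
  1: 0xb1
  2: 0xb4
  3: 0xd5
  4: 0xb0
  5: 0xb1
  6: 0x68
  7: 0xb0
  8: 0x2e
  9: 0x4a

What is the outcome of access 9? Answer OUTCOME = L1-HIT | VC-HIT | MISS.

OUTCOME = MISS

0: 0x2c (blk 5, set 1) → MISS  vc=[]
1: 0xb1 (blk 22, set 2) → MISS  vc=[]
2: 0xb4 (blk 22, set 2) → L1-HIT  vc=[]
3: 0xd5 (blk 26, set 2) → MISS  vc=[22]
4: 0xb0 (blk 22, set 2) → VC-HIT  vc=[26]
5: 0xb1 (blk 22, set 2) → L1-HIT  vc=[26]
6: 0x68 (blk 13, set 1) → MISS  vc=[26, 5]
7: 0xb0 (blk 22, set 2) → L1-HIT  vc=[26, 5]
8: 0x2e (blk 5, set 1) → VC-HIT  vc=[26, 13]
9: 0x4a (blk 9, set 1) → MISS  vc=[26, 13, 5]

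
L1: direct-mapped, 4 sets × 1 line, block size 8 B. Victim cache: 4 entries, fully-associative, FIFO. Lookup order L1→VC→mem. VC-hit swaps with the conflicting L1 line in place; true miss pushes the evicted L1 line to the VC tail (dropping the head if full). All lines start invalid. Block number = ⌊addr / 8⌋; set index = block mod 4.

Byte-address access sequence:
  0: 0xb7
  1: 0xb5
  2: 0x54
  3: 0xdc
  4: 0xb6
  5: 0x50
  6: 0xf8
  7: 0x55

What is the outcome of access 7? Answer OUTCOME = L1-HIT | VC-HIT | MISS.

OUTCOME = L1-HIT

0: 0xb7 (blk 22, set 2) → MISS  vc=[]
1: 0xb5 (blk 22, set 2) → L1-HIT  vc=[]
2: 0x54 (blk 10, set 2) → MISS  vc=[22]
3: 0xdc (blk 27, set 3) → MISS  vc=[22]
4: 0xb6 (blk 22, set 2) → VC-HIT  vc=[10]
5: 0x50 (blk 10, set 2) → VC-HIT  vc=[22]
6: 0xf8 (blk 31, set 3) → MISS  vc=[22, 27]
7: 0x55 (blk 10, set 2) → L1-HIT  vc=[22, 27]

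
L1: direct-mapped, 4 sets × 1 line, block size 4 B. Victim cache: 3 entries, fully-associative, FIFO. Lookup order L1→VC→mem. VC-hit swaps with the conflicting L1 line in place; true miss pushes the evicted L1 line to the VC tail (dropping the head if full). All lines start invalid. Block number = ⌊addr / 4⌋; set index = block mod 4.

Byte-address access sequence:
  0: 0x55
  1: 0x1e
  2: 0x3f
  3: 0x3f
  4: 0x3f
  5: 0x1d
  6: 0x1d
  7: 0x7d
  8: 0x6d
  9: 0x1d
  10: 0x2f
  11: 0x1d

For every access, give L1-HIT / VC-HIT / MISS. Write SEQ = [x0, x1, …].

SEQ = [MISS, MISS, MISS, L1-HIT, L1-HIT, VC-HIT, L1-HIT, MISS, MISS, VC-HIT, MISS, VC-HIT]

0: 0x55 (blk 21, set 1) → MISS  vc=[]
1: 0x1e (blk 7, set 3) → MISS  vc=[]
2: 0x3f (blk 15, set 3) → MISS  vc=[7]
3: 0x3f (blk 15, set 3) → L1-HIT  vc=[7]
4: 0x3f (blk 15, set 3) → L1-HIT  vc=[7]
5: 0x1d (blk 7, set 3) → VC-HIT  vc=[15]
6: 0x1d (blk 7, set 3) → L1-HIT  vc=[15]
7: 0x7d (blk 31, set 3) → MISS  vc=[15, 7]
8: 0x6d (blk 27, set 3) → MISS  vc=[15, 7, 31]
9: 0x1d (blk 7, set 3) → VC-HIT  vc=[15, 27, 31]
10: 0x2f (blk 11, set 3) → MISS  vc=[27, 31, 7]
11: 0x1d (blk 7, set 3) → VC-HIT  vc=[27, 31, 11]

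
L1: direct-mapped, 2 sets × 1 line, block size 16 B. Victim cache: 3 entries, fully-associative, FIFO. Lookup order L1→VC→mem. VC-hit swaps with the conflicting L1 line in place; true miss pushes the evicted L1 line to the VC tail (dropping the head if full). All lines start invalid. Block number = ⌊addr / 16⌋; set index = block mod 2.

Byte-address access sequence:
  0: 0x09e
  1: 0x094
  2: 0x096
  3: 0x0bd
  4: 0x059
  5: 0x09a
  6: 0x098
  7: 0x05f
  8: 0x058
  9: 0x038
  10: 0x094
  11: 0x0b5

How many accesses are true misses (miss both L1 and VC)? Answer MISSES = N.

MISSES = 4

0: 0x9e (blk 9, set 1) → MISS  vc=[]
1: 0x94 (blk 9, set 1) → L1-HIT  vc=[]
2: 0x96 (blk 9, set 1) → L1-HIT  vc=[]
3: 0xbd (blk 11, set 1) → MISS  vc=[9]
4: 0x59 (blk 5, set 1) → MISS  vc=[9, 11]
5: 0x9a (blk 9, set 1) → VC-HIT  vc=[5, 11]
6: 0x98 (blk 9, set 1) → L1-HIT  vc=[5, 11]
7: 0x5f (blk 5, set 1) → VC-HIT  vc=[9, 11]
8: 0x58 (blk 5, set 1) → L1-HIT  vc=[9, 11]
9: 0x38 (blk 3, set 1) → MISS  vc=[9, 11, 5]
10: 0x94 (blk 9, set 1) → VC-HIT  vc=[3, 11, 5]
11: 0xb5 (blk 11, set 1) → VC-HIT  vc=[3, 9, 5]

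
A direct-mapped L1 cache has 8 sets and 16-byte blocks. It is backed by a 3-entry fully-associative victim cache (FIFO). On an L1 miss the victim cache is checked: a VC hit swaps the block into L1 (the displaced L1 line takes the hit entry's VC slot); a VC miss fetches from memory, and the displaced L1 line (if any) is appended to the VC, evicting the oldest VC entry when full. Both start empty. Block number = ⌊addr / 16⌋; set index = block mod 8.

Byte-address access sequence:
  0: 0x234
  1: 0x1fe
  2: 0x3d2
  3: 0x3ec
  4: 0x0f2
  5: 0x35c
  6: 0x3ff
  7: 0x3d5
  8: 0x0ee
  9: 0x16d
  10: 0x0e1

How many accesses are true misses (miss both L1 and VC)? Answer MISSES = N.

MISSES = 9

  [0] addr=0x234 blk=35 s=3: MISS | VC []
  [1] addr=0x1fe blk=31 s=7: MISS | VC []
  [2] addr=0x3d2 blk=61 s=5: MISS | VC []
  [3] addr=0x3ec blk=62 s=6: MISS | VC []
  [4] addr=0xf2 blk=15 s=7: MISS | VC [31]
  [5] addr=0x35c blk=53 s=5: MISS | VC [31, 61]
  [6] addr=0x3ff blk=63 s=7: MISS | VC [31, 61, 15]
  [7] addr=0x3d5 blk=61 s=5: VC-HIT | VC [31, 53, 15]
  [8] addr=0xee blk=14 s=6: MISS | VC [53, 15, 62]
  [9] addr=0x16d blk=22 s=6: MISS | VC [15, 62, 14]
  [10] addr=0xe1 blk=14 s=6: VC-HIT | VC [15, 62, 22]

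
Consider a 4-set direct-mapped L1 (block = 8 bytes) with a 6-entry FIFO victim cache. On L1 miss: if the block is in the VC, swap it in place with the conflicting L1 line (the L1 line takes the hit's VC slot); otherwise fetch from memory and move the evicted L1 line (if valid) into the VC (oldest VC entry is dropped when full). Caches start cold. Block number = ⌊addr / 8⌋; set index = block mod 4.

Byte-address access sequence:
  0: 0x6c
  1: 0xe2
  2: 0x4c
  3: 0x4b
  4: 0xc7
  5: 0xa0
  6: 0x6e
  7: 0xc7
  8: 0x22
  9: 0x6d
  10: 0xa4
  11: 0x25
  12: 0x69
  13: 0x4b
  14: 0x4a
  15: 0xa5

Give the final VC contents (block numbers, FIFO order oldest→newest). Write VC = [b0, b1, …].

0: 0x6c (blk 13, set 1) → MISS  vc=[]
1: 0xe2 (blk 28, set 0) → MISS  vc=[]
2: 0x4c (blk 9, set 1) → MISS  vc=[13]
3: 0x4b (blk 9, set 1) → L1-HIT  vc=[13]
4: 0xc7 (blk 24, set 0) → MISS  vc=[13, 28]
5: 0xa0 (blk 20, set 0) → MISS  vc=[13, 28, 24]
6: 0x6e (blk 13, set 1) → VC-HIT  vc=[9, 28, 24]
7: 0xc7 (blk 24, set 0) → VC-HIT  vc=[9, 28, 20]
8: 0x22 (blk 4, set 0) → MISS  vc=[9, 28, 20, 24]
9: 0x6d (blk 13, set 1) → L1-HIT  vc=[9, 28, 20, 24]
10: 0xa4 (blk 20, set 0) → VC-HIT  vc=[9, 28, 4, 24]
11: 0x25 (blk 4, set 0) → VC-HIT  vc=[9, 28, 20, 24]
12: 0x69 (blk 13, set 1) → L1-HIT  vc=[9, 28, 20, 24]
13: 0x4b (blk 9, set 1) → VC-HIT  vc=[13, 28, 20, 24]
14: 0x4a (blk 9, set 1) → L1-HIT  vc=[13, 28, 20, 24]
15: 0xa5 (blk 20, set 0) → VC-HIT  vc=[13, 28, 4, 24]

VC = [13, 28, 4, 24]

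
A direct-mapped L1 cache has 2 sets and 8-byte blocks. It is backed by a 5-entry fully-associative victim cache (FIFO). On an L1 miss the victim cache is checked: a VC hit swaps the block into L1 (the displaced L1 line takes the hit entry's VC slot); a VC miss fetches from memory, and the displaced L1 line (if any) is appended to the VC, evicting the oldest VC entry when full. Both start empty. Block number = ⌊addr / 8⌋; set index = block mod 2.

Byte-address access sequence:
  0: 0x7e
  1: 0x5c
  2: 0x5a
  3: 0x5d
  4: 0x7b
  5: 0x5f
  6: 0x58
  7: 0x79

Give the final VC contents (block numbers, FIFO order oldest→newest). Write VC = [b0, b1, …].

VC = [11]

#0 0x7e→b15/s1 MISS; vc=[]
#1 0x5c→b11/s1 MISS; vc=[15]
#2 0x5a→b11/s1 L1-HIT; vc=[15]
#3 0x5d→b11/s1 L1-HIT; vc=[15]
#4 0x7b→b15/s1 VC-HIT; vc=[11]
#5 0x5f→b11/s1 VC-HIT; vc=[15]
#6 0x58→b11/s1 L1-HIT; vc=[15]
#7 0x79→b15/s1 VC-HIT; vc=[11]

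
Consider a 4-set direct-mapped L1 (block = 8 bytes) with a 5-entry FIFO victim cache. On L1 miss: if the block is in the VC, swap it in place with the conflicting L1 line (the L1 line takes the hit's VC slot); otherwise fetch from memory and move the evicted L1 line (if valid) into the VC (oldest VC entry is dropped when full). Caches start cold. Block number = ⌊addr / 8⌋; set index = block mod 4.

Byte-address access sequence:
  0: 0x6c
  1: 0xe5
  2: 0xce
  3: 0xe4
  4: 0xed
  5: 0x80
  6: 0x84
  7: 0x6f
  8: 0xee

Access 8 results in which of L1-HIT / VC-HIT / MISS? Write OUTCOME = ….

OUTCOME = VC-HIT

  [0] addr=0x6c blk=13 s=1: MISS | VC []
  [1] addr=0xe5 blk=28 s=0: MISS | VC []
  [2] addr=0xce blk=25 s=1: MISS | VC [13]
  [3] addr=0xe4 blk=28 s=0: L1-HIT | VC [13]
  [4] addr=0xed blk=29 s=1: MISS | VC [13, 25]
  [5] addr=0x80 blk=16 s=0: MISS | VC [13, 25, 28]
  [6] addr=0x84 blk=16 s=0: L1-HIT | VC [13, 25, 28]
  [7] addr=0x6f blk=13 s=1: VC-HIT | VC [29, 25, 28]
  [8] addr=0xee blk=29 s=1: VC-HIT | VC [13, 25, 28]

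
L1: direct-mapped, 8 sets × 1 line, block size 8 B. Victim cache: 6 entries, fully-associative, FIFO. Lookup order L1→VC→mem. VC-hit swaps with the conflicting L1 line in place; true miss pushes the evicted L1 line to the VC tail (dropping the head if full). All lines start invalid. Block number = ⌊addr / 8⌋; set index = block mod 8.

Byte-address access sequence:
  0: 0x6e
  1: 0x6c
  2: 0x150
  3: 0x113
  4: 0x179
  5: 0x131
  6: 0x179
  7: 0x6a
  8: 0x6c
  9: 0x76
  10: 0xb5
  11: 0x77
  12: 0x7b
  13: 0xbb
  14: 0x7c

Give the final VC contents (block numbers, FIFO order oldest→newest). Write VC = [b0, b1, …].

VC = [42, 38, 22, 47, 23]

0: 0x6e (blk 13, set 5) → MISS  vc=[]
1: 0x6c (blk 13, set 5) → L1-HIT  vc=[]
2: 0x150 (blk 42, set 2) → MISS  vc=[]
3: 0x113 (blk 34, set 2) → MISS  vc=[42]
4: 0x179 (blk 47, set 7) → MISS  vc=[42]
5: 0x131 (blk 38, set 6) → MISS  vc=[42]
6: 0x179 (blk 47, set 7) → L1-HIT  vc=[42]
7: 0x6a (blk 13, set 5) → L1-HIT  vc=[42]
8: 0x6c (blk 13, set 5) → L1-HIT  vc=[42]
9: 0x76 (blk 14, set 6) → MISS  vc=[42, 38]
10: 0xb5 (blk 22, set 6) → MISS  vc=[42, 38, 14]
11: 0x77 (blk 14, set 6) → VC-HIT  vc=[42, 38, 22]
12: 0x7b (blk 15, set 7) → MISS  vc=[42, 38, 22, 47]
13: 0xbb (blk 23, set 7) → MISS  vc=[42, 38, 22, 47, 15]
14: 0x7c (blk 15, set 7) → VC-HIT  vc=[42, 38, 22, 47, 23]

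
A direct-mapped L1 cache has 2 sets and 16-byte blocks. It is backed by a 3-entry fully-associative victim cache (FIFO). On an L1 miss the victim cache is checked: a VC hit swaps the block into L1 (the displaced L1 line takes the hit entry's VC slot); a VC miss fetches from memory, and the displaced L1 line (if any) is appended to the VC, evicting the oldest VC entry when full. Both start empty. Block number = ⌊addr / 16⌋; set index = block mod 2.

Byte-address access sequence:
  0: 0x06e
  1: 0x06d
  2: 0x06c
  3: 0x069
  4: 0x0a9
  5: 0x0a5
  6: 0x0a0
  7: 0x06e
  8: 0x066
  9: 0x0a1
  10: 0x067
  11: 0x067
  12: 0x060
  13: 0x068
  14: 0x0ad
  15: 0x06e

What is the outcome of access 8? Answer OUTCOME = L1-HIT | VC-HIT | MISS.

#0 0x6e→b6/s0 MISS; vc=[]
#1 0x6d→b6/s0 L1-HIT; vc=[]
#2 0x6c→b6/s0 L1-HIT; vc=[]
#3 0x69→b6/s0 L1-HIT; vc=[]
#4 0xa9→b10/s0 MISS; vc=[6]
#5 0xa5→b10/s0 L1-HIT; vc=[6]
#6 0xa0→b10/s0 L1-HIT; vc=[6]
#7 0x6e→b6/s0 VC-HIT; vc=[10]
#8 0x66→b6/s0 L1-HIT; vc=[10]
#9 0xa1→b10/s0 VC-HIT; vc=[6]
#10 0x67→b6/s0 VC-HIT; vc=[10]
#11 0x67→b6/s0 L1-HIT; vc=[10]
#12 0x60→b6/s0 L1-HIT; vc=[10]
#13 0x68→b6/s0 L1-HIT; vc=[10]
#14 0xad→b10/s0 VC-HIT; vc=[6]
#15 0x6e→b6/s0 VC-HIT; vc=[10]

OUTCOME = L1-HIT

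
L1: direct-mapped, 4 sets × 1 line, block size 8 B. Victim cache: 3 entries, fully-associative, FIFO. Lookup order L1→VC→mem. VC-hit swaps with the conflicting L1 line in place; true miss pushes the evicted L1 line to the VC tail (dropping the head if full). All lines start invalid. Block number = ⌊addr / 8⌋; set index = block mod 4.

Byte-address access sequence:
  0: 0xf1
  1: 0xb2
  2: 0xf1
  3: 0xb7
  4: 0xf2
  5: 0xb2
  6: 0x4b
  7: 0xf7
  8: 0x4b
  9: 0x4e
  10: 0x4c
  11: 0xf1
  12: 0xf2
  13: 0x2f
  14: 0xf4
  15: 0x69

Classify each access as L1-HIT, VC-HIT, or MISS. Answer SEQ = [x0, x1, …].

SEQ = [MISS, MISS, VC-HIT, VC-HIT, VC-HIT, VC-HIT, MISS, VC-HIT, L1-HIT, L1-HIT, L1-HIT, L1-HIT, L1-HIT, MISS, L1-HIT, MISS]

0: 0xf1 (blk 30, set 2) → MISS  vc=[]
1: 0xb2 (blk 22, set 2) → MISS  vc=[30]
2: 0xf1 (blk 30, set 2) → VC-HIT  vc=[22]
3: 0xb7 (blk 22, set 2) → VC-HIT  vc=[30]
4: 0xf2 (blk 30, set 2) → VC-HIT  vc=[22]
5: 0xb2 (blk 22, set 2) → VC-HIT  vc=[30]
6: 0x4b (blk 9, set 1) → MISS  vc=[30]
7: 0xf7 (blk 30, set 2) → VC-HIT  vc=[22]
8: 0x4b (blk 9, set 1) → L1-HIT  vc=[22]
9: 0x4e (blk 9, set 1) → L1-HIT  vc=[22]
10: 0x4c (blk 9, set 1) → L1-HIT  vc=[22]
11: 0xf1 (blk 30, set 2) → L1-HIT  vc=[22]
12: 0xf2 (blk 30, set 2) → L1-HIT  vc=[22]
13: 0x2f (blk 5, set 1) → MISS  vc=[22, 9]
14: 0xf4 (blk 30, set 2) → L1-HIT  vc=[22, 9]
15: 0x69 (blk 13, set 1) → MISS  vc=[22, 9, 5]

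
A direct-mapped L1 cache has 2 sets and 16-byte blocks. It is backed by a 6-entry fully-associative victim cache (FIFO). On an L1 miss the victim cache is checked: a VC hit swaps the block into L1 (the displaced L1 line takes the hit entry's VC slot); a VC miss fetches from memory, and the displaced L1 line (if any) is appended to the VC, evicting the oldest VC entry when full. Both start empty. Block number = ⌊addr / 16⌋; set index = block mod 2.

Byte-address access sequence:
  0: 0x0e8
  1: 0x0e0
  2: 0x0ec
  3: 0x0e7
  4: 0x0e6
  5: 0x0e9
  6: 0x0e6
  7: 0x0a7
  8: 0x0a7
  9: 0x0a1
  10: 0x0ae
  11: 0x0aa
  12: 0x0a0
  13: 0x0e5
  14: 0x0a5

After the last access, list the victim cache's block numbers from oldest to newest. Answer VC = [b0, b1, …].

VC = [14]

0: 0xe8 (blk 14, set 0) → MISS  vc=[]
1: 0xe0 (blk 14, set 0) → L1-HIT  vc=[]
2: 0xec (blk 14, set 0) → L1-HIT  vc=[]
3: 0xe7 (blk 14, set 0) → L1-HIT  vc=[]
4: 0xe6 (blk 14, set 0) → L1-HIT  vc=[]
5: 0xe9 (blk 14, set 0) → L1-HIT  vc=[]
6: 0xe6 (blk 14, set 0) → L1-HIT  vc=[]
7: 0xa7 (blk 10, set 0) → MISS  vc=[14]
8: 0xa7 (blk 10, set 0) → L1-HIT  vc=[14]
9: 0xa1 (blk 10, set 0) → L1-HIT  vc=[14]
10: 0xae (blk 10, set 0) → L1-HIT  vc=[14]
11: 0xaa (blk 10, set 0) → L1-HIT  vc=[14]
12: 0xa0 (blk 10, set 0) → L1-HIT  vc=[14]
13: 0xe5 (blk 14, set 0) → VC-HIT  vc=[10]
14: 0xa5 (blk 10, set 0) → VC-HIT  vc=[14]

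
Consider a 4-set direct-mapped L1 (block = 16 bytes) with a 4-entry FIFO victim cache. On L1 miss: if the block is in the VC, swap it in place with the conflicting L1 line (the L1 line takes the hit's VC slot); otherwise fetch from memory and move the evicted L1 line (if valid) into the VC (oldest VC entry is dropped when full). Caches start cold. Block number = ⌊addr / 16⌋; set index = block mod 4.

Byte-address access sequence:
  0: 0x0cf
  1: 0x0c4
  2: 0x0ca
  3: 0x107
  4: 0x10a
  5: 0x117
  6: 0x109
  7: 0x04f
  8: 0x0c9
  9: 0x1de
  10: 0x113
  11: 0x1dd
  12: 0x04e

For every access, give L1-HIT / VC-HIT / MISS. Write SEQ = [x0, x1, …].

SEQ = [MISS, L1-HIT, L1-HIT, MISS, L1-HIT, MISS, L1-HIT, MISS, VC-HIT, MISS, VC-HIT, VC-HIT, VC-HIT]

#0 0xcf→b12/s0 MISS; vc=[]
#1 0xc4→b12/s0 L1-HIT; vc=[]
#2 0xca→b12/s0 L1-HIT; vc=[]
#3 0x107→b16/s0 MISS; vc=[12]
#4 0x10a→b16/s0 L1-HIT; vc=[12]
#5 0x117→b17/s1 MISS; vc=[12]
#6 0x109→b16/s0 L1-HIT; vc=[12]
#7 0x4f→b4/s0 MISS; vc=[12,16]
#8 0xc9→b12/s0 VC-HIT; vc=[4,16]
#9 0x1de→b29/s1 MISS; vc=[4,16,17]
#10 0x113→b17/s1 VC-HIT; vc=[4,16,29]
#11 0x1dd→b29/s1 VC-HIT; vc=[4,16,17]
#12 0x4e→b4/s0 VC-HIT; vc=[12,16,17]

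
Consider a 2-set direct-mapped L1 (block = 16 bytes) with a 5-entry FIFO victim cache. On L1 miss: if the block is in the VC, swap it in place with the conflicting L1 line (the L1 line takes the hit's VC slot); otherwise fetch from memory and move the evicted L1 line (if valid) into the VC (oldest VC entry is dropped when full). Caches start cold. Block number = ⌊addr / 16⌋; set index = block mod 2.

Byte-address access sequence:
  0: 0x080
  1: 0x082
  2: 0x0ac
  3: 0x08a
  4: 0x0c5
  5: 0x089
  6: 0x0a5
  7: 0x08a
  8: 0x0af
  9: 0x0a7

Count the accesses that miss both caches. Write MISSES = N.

0: 0x80 (blk 8, set 0) → MISS  vc=[]
1: 0x82 (blk 8, set 0) → L1-HIT  vc=[]
2: 0xac (blk 10, set 0) → MISS  vc=[8]
3: 0x8a (blk 8, set 0) → VC-HIT  vc=[10]
4: 0xc5 (blk 12, set 0) → MISS  vc=[10, 8]
5: 0x89 (blk 8, set 0) → VC-HIT  vc=[10, 12]
6: 0xa5 (blk 10, set 0) → VC-HIT  vc=[8, 12]
7: 0x8a (blk 8, set 0) → VC-HIT  vc=[10, 12]
8: 0xaf (blk 10, set 0) → VC-HIT  vc=[8, 12]
9: 0xa7 (blk 10, set 0) → L1-HIT  vc=[8, 12]

MISSES = 3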